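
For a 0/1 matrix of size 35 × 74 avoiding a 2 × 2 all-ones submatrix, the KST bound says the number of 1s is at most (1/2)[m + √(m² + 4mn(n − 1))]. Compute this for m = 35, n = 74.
z(35, 74; 2, 2) ≤ (1/2)[35 + √(35² + 4·35·74·73)] = (1/2)[35 + √757505] = 452.6738

Kővári–Sós–Turán: let r_1, ..., r_35 be the row sums and z = Σ r_i the total number of 1s. Each pair of columns can share at most one row with both entries 1 (else a 2×2 all-ones block appears), so Σ_i C(r_i, 2) ≤ C(74, 2) = 2701. By convexity Σ_i C(r_i, 2) ≥ 35·C(z/35, 2) = z(z − 35)/(2·35), giving z² − 35z − 35·74·73 ≤ 0 and hence z ≤ (1/2)[35 + √(1225 + 4·189070)] = (1/2)[35 + √757505] ≈ (1/2)(35 + 870.3476) = 452.6738.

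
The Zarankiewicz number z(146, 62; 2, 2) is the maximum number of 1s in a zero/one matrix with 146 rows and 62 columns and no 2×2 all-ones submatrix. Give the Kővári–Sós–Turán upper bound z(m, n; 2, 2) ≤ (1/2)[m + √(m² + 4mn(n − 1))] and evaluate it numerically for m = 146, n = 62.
z(146, 62; 2, 2) ≤ (1/2)[146 + √(146² + 4·146·62·61)] = (1/2)[146 + √2230004] = 819.6599

Kővári–Sós–Turán: let r_1, ..., r_146 be the row sums and z = Σ r_i the total number of 1s. Each pair of columns can share at most one row with both entries 1 (else a 2×2 all-ones block appears), so Σ_i C(r_i, 2) ≤ C(62, 2) = 1891. By convexity Σ_i C(r_i, 2) ≥ 146·C(z/146, 2) = z(z − 146)/(2·146), giving z² − 146z − 146·62·61 ≤ 0 and hence z ≤ (1/2)[146 + √(21316 + 4·552172)] = (1/2)[146 + √2230004] ≈ (1/2)(146 + 1493.3198) = 819.6599.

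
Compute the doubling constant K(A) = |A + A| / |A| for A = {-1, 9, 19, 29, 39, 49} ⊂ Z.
K = |A + A| / |A| = 11/6

Enumerate A + A = {a + b : a, b ∈ A}. With |A| = 6, there are |A|^2 = 36 ordered sum pairs; collecting distinct values, A + A = {-2, 8, 18, 28, 38, 48, 58, 68, 78, 88, 98}, so |A + A| = 11. Thus K = 11/6. Here |A + A| = 2|A| − 1 = 11, the minimum possible — so K = 11/6 is minimal, which holds iff A is an arithmetic progression.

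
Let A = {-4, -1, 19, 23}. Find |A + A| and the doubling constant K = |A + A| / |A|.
K = |A + A| / |A| = 10/4 = 5/2

Enumerate A + A = {a + b : a, b ∈ A}. With |A| = 4, there are |A|^2 = 16 ordered sum pairs; collecting distinct values, A + A = {-8, -5, -2, 15, 18, 19, 22, 38, 42, 46}, so |A + A| = 10. Thus K = 10/4 = 5/2. For comparison, the minimum possible |A + A| over all 4-element sets is 2·4 − 1 = 7 (so min K = 7/4), attained only by arithmetic progressions.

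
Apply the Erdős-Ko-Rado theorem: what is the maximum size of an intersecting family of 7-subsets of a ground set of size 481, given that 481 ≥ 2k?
max |F| = C(480, 6) = 16462322007600

The Erdős-Ko-Rado theorem states: for n ≥ 2k, an intersecting family of k-subsets of an n-element set has size at most C(n − 1, k − 1), with equality for 'star' families {A ⊆ [n] : |A| = k, i ∈ A} (fix an element i). For n = 481, k = 7: C(480, 6) = 16462322007600.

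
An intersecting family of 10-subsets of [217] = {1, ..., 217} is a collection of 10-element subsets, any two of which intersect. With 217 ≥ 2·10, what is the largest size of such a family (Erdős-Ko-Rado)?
max |F| = C(216, 9) = 2382153741979440

Erdős-Ko-Rado (1961): when n ≥ 2k, max |F| = C(n−1, k−1). The bound is attained by the star {A : i ∈ A} for any fixed i ∈ [n]. Here C(217−1, 10−1) = C(216, 9) = 2382153741979440.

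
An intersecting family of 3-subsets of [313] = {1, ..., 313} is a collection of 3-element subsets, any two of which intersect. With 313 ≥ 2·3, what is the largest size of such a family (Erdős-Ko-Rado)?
max |F| = C(312, 2) = 48516

Erdős-Ko-Rado (1961): when n ≥ 2k, max |F| = C(n−1, k−1). The bound is attained by the star {A : i ∈ A} for any fixed i ∈ [n]. Here C(313−1, 3−1) = C(312, 2) = 48516.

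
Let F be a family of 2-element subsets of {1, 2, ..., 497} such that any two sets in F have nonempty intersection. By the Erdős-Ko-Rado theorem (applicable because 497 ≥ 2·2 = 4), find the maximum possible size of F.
max |F| = C(496, 1) = 496

Erdős-Ko-Rado (1961): when n ≥ 2k, max |F| = C(n−1, k−1). The bound is attained by the star {A : i ∈ A} for any fixed i ∈ [n]. Here C(497−1, 2−1) = C(496, 1) = 496.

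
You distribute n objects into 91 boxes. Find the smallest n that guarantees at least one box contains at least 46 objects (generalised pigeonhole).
n = (46 − 1)·91 + 1 = 4096

By the generalised pigeonhole principle, to guarantee some box contains ≥ r objects we need more than (r − 1) · k objects total. Threshold: n = (r − 1) · k + 1. With r = 46 and k = 91: n = 45 · 91 + 1 = 4095 + 1 = 4096. For n = 4095 = 45 · 91, we can put exactly 45 objects in every box, avoiding 46 in any single one — so 4096 is tight.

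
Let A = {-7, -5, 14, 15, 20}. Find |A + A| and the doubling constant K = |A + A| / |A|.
K = |A + A| / |A| = 15/5 = 3

Enumerate A + A = {a + b : a, b ∈ A}. With |A| = 5, there are |A|^2 = 25 ordered sum pairs; collecting distinct values, A + A = {-14, -12, -10, 7, 8, 9, 10, 13, 15, 28, 29, 30, 34, 35, 40}, so |A + A| = 15. Thus K = 15/5 = 3. For comparison, the minimum possible |A + A| over all 5-element sets is 2·5 − 1 = 9 (so min K = 9/5), attained only by arithmetic progressions.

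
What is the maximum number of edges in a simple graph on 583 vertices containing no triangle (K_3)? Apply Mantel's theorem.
ex(583, K_3) = ⌊583^2/4⌋ = 84972

Mantel (1907): a triangle-free graph on n vertices has at most ⌊n^2/4⌋ edges, with equality for the complete bipartite graph K_{⌊n/2⌋, ⌈n/2⌉}. For n = 583: ⌊583^2/4⌋ = ⌊339889/4⌋ = 84972. The extremal graph is K_{291, 292}, which has 291·292 = 84972 edges.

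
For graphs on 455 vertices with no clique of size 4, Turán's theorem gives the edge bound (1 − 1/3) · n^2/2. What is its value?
Turán density bound = (2/3) · 455^2/2 = 207025/3 ≈ 69008.3333

Turán's theorem: ex(n, K_{r+1}) is achieved by the complete r-partite Turán graph T(n, r) with parts as balanced as possible, and is at most (1 − 1/r) · n^2/2. For r = 3, n = 455: the density bound is (2/3) · 207025/2 = 207025/3 ≈ 69008.3333. The integer-valued extremum is e(T(455, 3)) = 69008, which is strictly less than the density bound 207025/3 since 3 ∤ 455 (the parts of T(455, 3) cannot all be equal).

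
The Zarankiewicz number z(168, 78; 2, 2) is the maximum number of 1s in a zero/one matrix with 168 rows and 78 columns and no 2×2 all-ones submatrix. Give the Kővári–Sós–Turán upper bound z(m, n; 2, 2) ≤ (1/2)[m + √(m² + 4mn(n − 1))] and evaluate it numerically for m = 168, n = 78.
z(168, 78; 2, 2) ≤ (1/2)[168 + √(168² + 4·168·78·77)] = (1/2)[168 + √4064256] = 1092

Kővári–Sós–Turán: let r_1, ..., r_168 be the row sums and z = Σ r_i the total number of 1s. Each pair of columns can share at most one row with both entries 1 (else a 2×2 all-ones block appears), so Σ_i C(r_i, 2) ≤ C(78, 2) = 3003. By convexity Σ_i C(r_i, 2) ≥ 168·C(z/168, 2) = z(z − 168)/(2·168), giving z² − 168z − 168·78·77 ≤ 0 and hence z ≤ (1/2)[168 + √(28224 + 4·1009008)] = (1/2)[168 + √4064256] ≈ (1/2)(168 + 2016) = 1092.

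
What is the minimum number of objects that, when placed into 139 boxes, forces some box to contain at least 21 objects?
n = (21 − 1)·139 + 1 = 2781

By the generalised pigeonhole principle, to guarantee some box contains ≥ r objects we need more than (r − 1) · k objects total. Threshold: n = (r − 1) · k + 1. With r = 21 and k = 139: n = 20 · 139 + 1 = 2780 + 1 = 2781. For n = 2780 = 20 · 139, we can put exactly 20 objects in every box, avoiding 21 in any single one — so 2781 is tight.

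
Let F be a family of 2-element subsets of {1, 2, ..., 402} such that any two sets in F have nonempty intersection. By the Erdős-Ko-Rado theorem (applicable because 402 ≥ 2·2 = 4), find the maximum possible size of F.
max |F| = C(401, 1) = 401

Erdős-Ko-Rado (1961): when n ≥ 2k, max |F| = C(n−1, k−1). The bound is attained by the star {A : i ∈ A} for any fixed i ∈ [n]. Here C(402−1, 2−1) = C(401, 1) = 401.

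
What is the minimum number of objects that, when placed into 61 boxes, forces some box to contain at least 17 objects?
n = (17 − 1)·61 + 1 = 977

By the generalised pigeonhole principle, to guarantee some box contains ≥ r objects we need more than (r − 1) · k objects total. Threshold: n = (r − 1) · k + 1. With r = 17 and k = 61: n = 16 · 61 + 1 = 976 + 1 = 977. For n = 976 = 16 · 61, we can put exactly 16 objects in every box, avoiding 17 in any single one — so 977 is tight.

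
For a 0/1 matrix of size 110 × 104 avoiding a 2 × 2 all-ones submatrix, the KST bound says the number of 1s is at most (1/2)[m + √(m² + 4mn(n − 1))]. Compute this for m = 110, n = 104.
z(110, 104; 2, 2) ≤ (1/2)[110 + √(110² + 4·110·104·103)] = (1/2)[110 + √4725380] = 1141.897

Kővári–Sós–Turán: let r_1, ..., r_110 be the row sums and z = Σ r_i the total number of 1s. Each pair of columns can share at most one row with both entries 1 (else a 2×2 all-ones block appears), so Σ_i C(r_i, 2) ≤ C(104, 2) = 5356. By convexity Σ_i C(r_i, 2) ≥ 110·C(z/110, 2) = z(z − 110)/(2·110), giving z² − 110z − 110·104·103 ≤ 0 and hence z ≤ (1/2)[110 + √(12100 + 4·1178320)] = (1/2)[110 + √4725380] ≈ (1/2)(110 + 2173.7939) = 1141.897.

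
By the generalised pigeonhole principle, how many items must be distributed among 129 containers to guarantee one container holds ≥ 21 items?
n = (21 − 1)·129 + 1 = 2581

By the generalised pigeonhole principle, to guarantee some box contains ≥ r objects we need more than (r − 1) · k objects total. Threshold: n = (r − 1) · k + 1. With r = 21 and k = 129: n = 20 · 129 + 1 = 2580 + 1 = 2581. For n = 2580 = 20 · 129, we can put exactly 20 objects in every box, avoiding 21 in any single one — so 2581 is tight.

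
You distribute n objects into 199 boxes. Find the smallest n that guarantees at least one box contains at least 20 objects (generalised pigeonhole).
n = (20 − 1)·199 + 1 = 3782

By the generalised pigeonhole principle, to guarantee some box contains ≥ r objects we need more than (r − 1) · k objects total. Threshold: n = (r − 1) · k + 1. With r = 20 and k = 199: n = 19 · 199 + 1 = 3781 + 1 = 3782. For n = 3781 = 19 · 199, we can put exactly 19 objects in every box, avoiding 20 in any single one — so 3782 is tight.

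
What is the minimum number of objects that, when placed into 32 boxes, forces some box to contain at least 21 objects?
n = (21 − 1)·32 + 1 = 641

By the generalised pigeonhole principle, to guarantee some box contains ≥ r objects we need more than (r − 1) · k objects total. Threshold: n = (r − 1) · k + 1. With r = 21 and k = 32: n = 20 · 32 + 1 = 640 + 1 = 641. For n = 640 = 20 · 32, we can put exactly 20 objects in every box, avoiding 21 in any single one — so 641 is tight.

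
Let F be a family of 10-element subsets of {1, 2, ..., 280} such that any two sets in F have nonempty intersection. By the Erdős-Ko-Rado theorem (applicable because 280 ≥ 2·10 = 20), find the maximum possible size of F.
max |F| = C(279, 9) = 24777581655399430

Erdős-Ko-Rado (1961): when n ≥ 2k, max |F| = C(n−1, k−1). The bound is attained by the star {A : i ∈ A} for any fixed i ∈ [n]. Here C(280−1, 10−1) = C(279, 9) = 24777581655399430.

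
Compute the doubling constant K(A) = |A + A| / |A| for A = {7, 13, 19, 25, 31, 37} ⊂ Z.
K = |A + A| / |A| = 11/6

Enumerate A + A = {a + b : a, b ∈ A}. With |A| = 6, there are |A|^2 = 36 ordered sum pairs; collecting distinct values, A + A = {14, 20, 26, 32, 38, 44, 50, 56, 62, 68, 74}, so |A + A| = 11. Thus K = 11/6. Here |A + A| = 2|A| − 1 = 11, the minimum possible — so K = 11/6 is minimal, which holds iff A is an arithmetic progression.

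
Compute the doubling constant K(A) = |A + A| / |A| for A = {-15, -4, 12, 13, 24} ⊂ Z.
K = |A + A| / |A| = 14/5

Enumerate A + A = {a + b : a, b ∈ A}. With |A| = 5, there are |A|^2 = 25 ordered sum pairs; collecting distinct values, A + A = {-30, -19, -8, -3, -2, 8, 9, 20, 24, 25, 26, 36, 37, 48}, so |A + A| = 14. Thus K = 14/5. For comparison, the minimum possible |A + A| over all 5-element sets is 2·5 − 1 = 9 (so min K = 9/5), attained only by arithmetic progressions.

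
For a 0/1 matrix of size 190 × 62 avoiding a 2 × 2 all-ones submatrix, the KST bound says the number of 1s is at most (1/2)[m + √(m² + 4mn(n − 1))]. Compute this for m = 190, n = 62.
z(190, 62; 2, 2) ≤ (1/2)[190 + √(190² + 4·190·62·61)] = (1/2)[190 + √2910420] = 947.9977

Kővári–Sós–Turán: let r_1, ..., r_190 be the row sums and z = Σ r_i the total number of 1s. Each pair of columns can share at most one row with both entries 1 (else a 2×2 all-ones block appears), so Σ_i C(r_i, 2) ≤ C(62, 2) = 1891. By convexity Σ_i C(r_i, 2) ≥ 190·C(z/190, 2) = z(z − 190)/(2·190), giving z² − 190z − 190·62·61 ≤ 0 and hence z ≤ (1/2)[190 + √(36100 + 4·718580)] = (1/2)[190 + √2910420] ≈ (1/2)(190 + 1705.9953) = 947.9977.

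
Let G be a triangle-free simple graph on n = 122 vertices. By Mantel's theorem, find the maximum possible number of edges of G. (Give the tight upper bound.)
ex(122, K_3) = ⌊122^2/4⌋ = 3721

Mantel (1907): a triangle-free graph on n vertices has at most ⌊n^2/4⌋ edges, with equality for the complete bipartite graph K_{⌊n/2⌋, ⌈n/2⌉}. For n = 122: ⌊122^2/4⌋ = ⌊14884/4⌋ = 3721. The extremal graph is K_{61, 61}, which has 61·61 = 3721 edges.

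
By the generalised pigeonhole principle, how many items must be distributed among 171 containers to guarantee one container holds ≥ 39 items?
n = (39 − 1)·171 + 1 = 6499

By the generalised pigeonhole principle, to guarantee some box contains ≥ r objects we need more than (r − 1) · k objects total. Threshold: n = (r − 1) · k + 1. With r = 39 and k = 171: n = 38 · 171 + 1 = 6498 + 1 = 6499. For n = 6498 = 38 · 171, we can put exactly 38 objects in every box, avoiding 39 in any single one — so 6499 is tight.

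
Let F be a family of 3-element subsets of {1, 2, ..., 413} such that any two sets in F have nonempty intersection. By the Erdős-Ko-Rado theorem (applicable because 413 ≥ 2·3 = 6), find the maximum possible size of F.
max |F| = C(412, 2) = 84666

The Erdős-Ko-Rado theorem states: for n ≥ 2k, an intersecting family of k-subsets of an n-element set has size at most C(n − 1, k − 1), with equality for 'star' families {A ⊆ [n] : |A| = k, i ∈ A} (fix an element i). For n = 413, k = 3: C(412, 2) = 84666.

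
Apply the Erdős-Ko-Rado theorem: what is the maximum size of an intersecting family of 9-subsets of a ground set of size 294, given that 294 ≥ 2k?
max |F| = C(293, 8) = 1223373857179188

The Erdős-Ko-Rado theorem states: for n ≥ 2k, an intersecting family of k-subsets of an n-element set has size at most C(n − 1, k − 1), with equality for 'star' families {A ⊆ [n] : |A| = k, i ∈ A} (fix an element i). For n = 294, k = 9: C(293, 8) = 1223373857179188.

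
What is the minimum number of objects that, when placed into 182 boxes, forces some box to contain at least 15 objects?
n = (15 − 1)·182 + 1 = 2549

By the generalised pigeonhole principle, to guarantee some box contains ≥ r objects we need more than (r − 1) · k objects total. Threshold: n = (r − 1) · k + 1. With r = 15 and k = 182: n = 14 · 182 + 1 = 2548 + 1 = 2549. For n = 2548 = 14 · 182, we can put exactly 14 objects in every box, avoiding 15 in any single one — so 2549 is tight.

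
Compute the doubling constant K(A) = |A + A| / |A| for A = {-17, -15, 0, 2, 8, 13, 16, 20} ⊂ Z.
K = |A + A| / |A| = 34/8 = 17/4

Enumerate A + A = {a + b : a, b ∈ A}. With |A| = 8, there are |A|^2 = 64 ordered sum pairs; collecting distinct values, A + A = {-34, -32, -30, -17, -15, -13, -9, -7, -4, -2, -1, 0, 1, 2, 3, 4, 5, 8, 10, 13, 15, 16, 18, 20, 21, 22, 24, 26, 28, 29, 32, 33, 36, 40}, so |A + A| = 34. Thus K = 34/8 = 17/4. For comparison, the minimum possible |A + A| over all 8-element sets is 2·8 − 1 = 15 (so min K = 15/8), attained only by arithmetic progressions.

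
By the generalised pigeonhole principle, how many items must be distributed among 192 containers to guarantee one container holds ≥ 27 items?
n = (27 − 1)·192 + 1 = 4993

By the generalised pigeonhole principle, to guarantee some box contains ≥ r objects we need more than (r − 1) · k objects total. Threshold: n = (r − 1) · k + 1. With r = 27 and k = 192: n = 26 · 192 + 1 = 4992 + 1 = 4993. For n = 4992 = 26 · 192, we can put exactly 26 objects in every box, avoiding 27 in any single one — so 4993 is tight.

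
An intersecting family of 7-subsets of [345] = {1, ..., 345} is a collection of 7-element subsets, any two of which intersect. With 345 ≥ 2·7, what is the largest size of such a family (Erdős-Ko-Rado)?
max |F| = C(344, 6) = 2202820789092

The Erdős-Ko-Rado theorem states: for n ≥ 2k, an intersecting family of k-subsets of an n-element set has size at most C(n − 1, k − 1), with equality for 'star' families {A ⊆ [n] : |A| = k, i ∈ A} (fix an element i). For n = 345, k = 7: C(344, 6) = 2202820789092.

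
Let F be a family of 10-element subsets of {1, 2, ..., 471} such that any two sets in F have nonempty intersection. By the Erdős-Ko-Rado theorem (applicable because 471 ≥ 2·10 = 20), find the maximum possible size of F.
max |F| = C(470, 9) = 2855289959278616860

Erdős-Ko-Rado (1961): when n ≥ 2k, max |F| = C(n−1, k−1). The bound is attained by the star {A : i ∈ A} for any fixed i ∈ [n]. Here C(471−1, 10−1) = C(470, 9) = 2855289959278616860.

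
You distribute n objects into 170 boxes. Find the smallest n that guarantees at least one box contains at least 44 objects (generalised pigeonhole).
n = (44 − 1)·170 + 1 = 7311

By the generalised pigeonhole principle, to guarantee some box contains ≥ r objects we need more than (r − 1) · k objects total. Threshold: n = (r − 1) · k + 1. With r = 44 and k = 170: n = 43 · 170 + 1 = 7310 + 1 = 7311. For n = 7310 = 43 · 170, we can put exactly 43 objects in every box, avoiding 44 in any single one — so 7311 is tight.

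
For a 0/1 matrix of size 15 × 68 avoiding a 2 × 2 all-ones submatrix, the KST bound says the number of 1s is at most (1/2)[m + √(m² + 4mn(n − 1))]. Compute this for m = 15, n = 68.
z(15, 68; 2, 2) ≤ (1/2)[15 + √(15² + 4·15·68·67)] = (1/2)[15 + √273585] = 269.0268

Kővári–Sós–Turán: let r_1, ..., r_15 be the row sums and z = Σ r_i the total number of 1s. Each pair of columns can share at most one row with both entries 1 (else a 2×2 all-ones block appears), so Σ_i C(r_i, 2) ≤ C(68, 2) = 2278. By convexity Σ_i C(r_i, 2) ≥ 15·C(z/15, 2) = z(z − 15)/(2·15), giving z² − 15z − 15·68·67 ≤ 0 and hence z ≤ (1/2)[15 + √(225 + 4·68340)] = (1/2)[15 + √273585] ≈ (1/2)(15 + 523.0535) = 269.0268.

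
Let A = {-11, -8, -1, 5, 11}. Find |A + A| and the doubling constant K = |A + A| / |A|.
K = |A + A| / |A| = 14/5

Enumerate A + A = {a + b : a, b ∈ A}. With |A| = 5, there are |A|^2 = 25 ordered sum pairs; collecting distinct values, A + A = {-22, -19, -16, -12, -9, -6, -3, -2, 0, 3, 4, 10, 16, 22}, so |A + A| = 14. Thus K = 14/5. For comparison, the minimum possible |A + A| over all 5-element sets is 2·5 − 1 = 9 (so min K = 9/5), attained only by arithmetic progressions.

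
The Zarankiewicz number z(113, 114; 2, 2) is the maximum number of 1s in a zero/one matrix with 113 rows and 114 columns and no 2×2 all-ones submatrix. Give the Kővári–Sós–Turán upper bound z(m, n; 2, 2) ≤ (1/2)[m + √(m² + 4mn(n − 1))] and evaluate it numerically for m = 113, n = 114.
z(113, 114; 2, 2) ≤ (1/2)[113 + √(113² + 4·113·114·113)] = (1/2)[113 + √5835433] = 1264.332

Kővári–Sós–Turán: let r_1, ..., r_113 be the row sums and z = Σ r_i the total number of 1s. Each pair of columns can share at most one row with both entries 1 (else a 2×2 all-ones block appears), so Σ_i C(r_i, 2) ≤ C(114, 2) = 6441. By convexity Σ_i C(r_i, 2) ≥ 113·C(z/113, 2) = z(z − 113)/(2·113), giving z² − 113z − 113·114·113 ≤ 0 and hence z ≤ (1/2)[113 + √(12769 + 4·1455666)] = (1/2)[113 + √5835433] ≈ (1/2)(113 + 2415.6641) = 1264.332.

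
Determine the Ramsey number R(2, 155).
R(2, 155) = 155

R(2, k) = k for all k ≥ 2: in a 2-colouring of K_k, either some edge is red (a red K_2) or all edges are blue (a blue K_k). And K_{154} coloured all-blue has no blue K_155, so R(2, 155) > 154. Hence R(2, 155) = 155.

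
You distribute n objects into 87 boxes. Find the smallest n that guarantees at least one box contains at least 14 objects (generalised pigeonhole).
n = (14 − 1)·87 + 1 = 1132

By the generalised pigeonhole principle, to guarantee some box contains ≥ r objects we need more than (r − 1) · k objects total. Threshold: n = (r − 1) · k + 1. With r = 14 and k = 87: n = 13 · 87 + 1 = 1131 + 1 = 1132. For n = 1131 = 13 · 87, we can put exactly 13 objects in every box, avoiding 14 in any single one — so 1132 is tight.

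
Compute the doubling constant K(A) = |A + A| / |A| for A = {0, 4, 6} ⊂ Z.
K = |A + A| / |A| = 6/3 = 2

Enumerate A + A = {a + b : a, b ∈ A}. With |A| = 3, there are |A|^2 = 9 ordered sum pairs; collecting distinct values, A + A = {0, 4, 6, 8, 10, 12}, so |A + A| = 6. Thus K = 6/3 = 2. For comparison, the minimum possible |A + A| over all 3-element sets is 2·3 − 1 = 5 (so min K = 5/3), attained only by arithmetic progressions.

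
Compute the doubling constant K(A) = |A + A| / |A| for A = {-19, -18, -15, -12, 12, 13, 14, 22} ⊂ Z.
K = |A + A| / |A| = 32/8 = 4

Enumerate A + A = {a + b : a, b ∈ A}. With |A| = 8, there are |A|^2 = 64 ordered sum pairs; collecting distinct values, A + A = {-38, -37, -36, -34, -33, -31, -30, -27, -24, -7, -6, -5, -4, -3, -2, -1, 0, 1, 2, 3, 4, 7, 10, 24, 25, 26, 27, 28, 34, 35, 36, 44}, so |A + A| = 32. Thus K = 32/8 = 4. For comparison, the minimum possible |A + A| over all 8-element sets is 2·8 − 1 = 15 (so min K = 15/8), attained only by arithmetic progressions.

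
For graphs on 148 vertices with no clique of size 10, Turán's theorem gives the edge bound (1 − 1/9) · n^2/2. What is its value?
Turán density bound = (8/9) · 148^2/2 = 87616/9 ≈ 9735.1111

Turán's theorem: ex(n, K_{r+1}) is achieved by the complete r-partite Turán graph T(n, r) with parts as balanced as possible, and is at most (1 − 1/r) · n^2/2. For r = 9, n = 148: the density bound is (8/9) · 21904/2 = 87616/9 ≈ 9735.1111. The integer-valued extremum is e(T(148, 9)) = 9734, which is strictly less than the density bound 87616/9 since 9 ∤ 148 (the parts of T(148, 9) cannot all be equal).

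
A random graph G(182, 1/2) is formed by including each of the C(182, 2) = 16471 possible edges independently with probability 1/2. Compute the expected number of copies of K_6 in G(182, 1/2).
E[# K_6] = C(182, 6) · (1/2)^C(6, 2) = 46444711677 / 2^15 ≈ 1417380.117096

For each 6-subset S of vertices (there are C(182, 6) = 46444711677 such S), let X_S = 1 if S induces a K_6 (all C(6, 2) = 15 edges present). Then P(X_S = 1) = (1/2)^15 = 1/32768. By linearity of expectation, E[# K_6] = C(182, 6) · (1/2)^15 = 46444711677 / 32768 ≈ 1417380.117096.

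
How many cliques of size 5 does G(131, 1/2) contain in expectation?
E[# K_5] = C(131, 5) · (1/2)^C(5, 2) = 297602656 / 2^10 = 9300083/32 = 290627.59375

For each 5-subset S of vertices (there are C(131, 5) = 297602656 such S), let X_S = 1 if S induces a K_5 (all C(5, 2) = 10 edges present). Then P(X_S = 1) = (1/2)^10 = 1/1024. By linearity of expectation, E[# K_5] = C(131, 5) · (1/2)^10 = 297602656 / 1024 = 9300083/32 = 290627.59375.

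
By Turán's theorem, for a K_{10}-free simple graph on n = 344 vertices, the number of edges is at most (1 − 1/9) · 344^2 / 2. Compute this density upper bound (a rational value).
Turán density bound = (8/9) · 344^2/2 = 473344/9 ≈ 52593.7778

Turán's theorem: ex(n, K_{r+1}) is achieved by the complete r-partite Turán graph T(n, r) with parts as balanced as possible, and is at most (1 − 1/r) · n^2/2. For r = 9, n = 344: the density bound is (8/9) · 118336/2 = 473344/9 ≈ 52593.7778. The integer-valued extremum is e(T(344, 9)) = 52593, which is strictly less than the density bound 473344/9 since 9 ∤ 344 (the parts of T(344, 9) cannot all be equal).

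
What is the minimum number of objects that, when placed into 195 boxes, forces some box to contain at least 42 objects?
n = (42 − 1)·195 + 1 = 7996

By the generalised pigeonhole principle, to guarantee some box contains ≥ r objects we need more than (r − 1) · k objects total. Threshold: n = (r − 1) · k + 1. With r = 42 and k = 195: n = 41 · 195 + 1 = 7995 + 1 = 7996. For n = 7995 = 41 · 195, we can put exactly 41 objects in every box, avoiding 42 in any single one — so 7996 is tight.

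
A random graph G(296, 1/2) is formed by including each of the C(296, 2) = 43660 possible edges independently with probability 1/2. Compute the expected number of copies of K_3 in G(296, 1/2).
E[# K_3] = C(296, 3) · (1/2)^C(3, 2) = 4278680 / 2^3 = 534835

For each 3-subset S of vertices (there are C(296, 3) = 4278680 such S), let X_S = 1 if S induces a K_3 (all C(3, 2) = 3 edges present). Then P(X_S = 1) = (1/2)^3 = 1/8. By linearity of expectation, E[# K_3] = C(296, 3) · (1/2)^3 = 4278680 / 8 = 534835.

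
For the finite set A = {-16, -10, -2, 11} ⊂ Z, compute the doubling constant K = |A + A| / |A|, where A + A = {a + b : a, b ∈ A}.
K = |A + A| / |A| = 10/4 = 5/2

Enumerate A + A = {a + b : a, b ∈ A}. With |A| = 4, there are |A|^2 = 16 ordered sum pairs; collecting distinct values, A + A = {-32, -26, -20, -18, -12, -5, -4, 1, 9, 22}, so |A + A| = 10. Thus K = 10/4 = 5/2. For comparison, the minimum possible |A + A| over all 4-element sets is 2·4 − 1 = 7 (so min K = 7/4), attained only by arithmetic progressions.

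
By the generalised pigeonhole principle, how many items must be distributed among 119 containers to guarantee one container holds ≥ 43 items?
n = (43 − 1)·119 + 1 = 4999

By the generalised pigeonhole principle, to guarantee some box contains ≥ r objects we need more than (r − 1) · k objects total. Threshold: n = (r − 1) · k + 1. With r = 43 and k = 119: n = 42 · 119 + 1 = 4998 + 1 = 4999. For n = 4998 = 42 · 119, we can put exactly 42 objects in every box, avoiding 43 in any single one — so 4999 is tight.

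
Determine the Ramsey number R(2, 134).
R(2, 134) = 134

R(2, k) = k for all k ≥ 2: in a 2-colouring of K_k, either some edge is red (a red K_2) or all edges are blue (a blue K_k). And K_{133} coloured all-blue has no blue K_134, so R(2, 134) > 133. Hence R(2, 134) = 134.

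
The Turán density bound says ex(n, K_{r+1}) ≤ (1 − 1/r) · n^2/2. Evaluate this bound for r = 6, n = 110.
Turán density bound = (5/6) · 110^2/2 = 15125/3 ≈ 5041.6667

Turán's theorem: ex(n, K_{r+1}) is achieved by the complete r-partite Turán graph T(n, r) with parts as balanced as possible, and is at most (1 − 1/r) · n^2/2. For r = 6, n = 110: the density bound is (5/6) · 12100/2 = 15125/3 ≈ 5041.6667. The integer-valued extremum is e(T(110, 6)) = 5041, which is strictly less than the density bound 15125/3 since 6 ∤ 110 (the parts of T(110, 6) cannot all be equal).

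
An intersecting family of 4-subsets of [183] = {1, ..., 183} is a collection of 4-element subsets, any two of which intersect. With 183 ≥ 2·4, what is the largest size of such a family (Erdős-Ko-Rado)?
max |F| = C(182, 3) = 988260

Erdős-Ko-Rado (1961): when n ≥ 2k, max |F| = C(n−1, k−1). The bound is attained by the star {A : i ∈ A} for any fixed i ∈ [n]. Here C(183−1, 4−1) = C(182, 3) = 988260.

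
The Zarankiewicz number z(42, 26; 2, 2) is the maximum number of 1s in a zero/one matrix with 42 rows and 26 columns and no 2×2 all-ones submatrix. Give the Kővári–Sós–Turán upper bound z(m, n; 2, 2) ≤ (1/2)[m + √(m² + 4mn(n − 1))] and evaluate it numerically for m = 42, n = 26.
z(42, 26; 2, 2) ≤ (1/2)[42 + √(42² + 4·42·26·25)] = (1/2)[42 + √110964] = 187.5563

Kővári–Sós–Turán: let r_1, ..., r_42 be the row sums and z = Σ r_i the total number of 1s. Each pair of columns can share at most one row with both entries 1 (else a 2×2 all-ones block appears), so Σ_i C(r_i, 2) ≤ C(26, 2) = 325. By convexity Σ_i C(r_i, 2) ≥ 42·C(z/42, 2) = z(z − 42)/(2·42), giving z² − 42z − 42·26·25 ≤ 0 and hence z ≤ (1/2)[42 + √(1764 + 4·27300)] = (1/2)[42 + √110964] ≈ (1/2)(42 + 333.1126) = 187.5563.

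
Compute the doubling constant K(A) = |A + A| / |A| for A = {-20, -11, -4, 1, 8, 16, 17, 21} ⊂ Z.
K = |A + A| / |A| = 33/8

Enumerate A + A = {a + b : a, b ∈ A}. With |A| = 8, there are |A|^2 = 64 ordered sum pairs; collecting distinct values, A + A = {-40, -31, -24, -22, -19, -15, -12, -10, -8, -4, -3, 1, 2, 4, 5, 6, 9, 10, 12, 13, 16, 17, 18, 22, 24, 25, 29, 32, 33, 34, 37, 38, 42}, so |A + A| = 33. Thus K = 33/8. For comparison, the minimum possible |A + A| over all 8-element sets is 2·8 − 1 = 15 (so min K = 15/8), attained only by arithmetic progressions.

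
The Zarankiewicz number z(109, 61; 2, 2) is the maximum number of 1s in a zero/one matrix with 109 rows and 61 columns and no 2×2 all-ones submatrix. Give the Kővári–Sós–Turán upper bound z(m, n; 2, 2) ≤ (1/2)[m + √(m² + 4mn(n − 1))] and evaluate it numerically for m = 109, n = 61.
z(109, 61; 2, 2) ≤ (1/2)[109 + √(109² + 4·109·61·60)] = (1/2)[109 + √1607641] = 688.4639

Kővári–Sós–Turán: let r_1, ..., r_109 be the row sums and z = Σ r_i the total number of 1s. Each pair of columns can share at most one row with both entries 1 (else a 2×2 all-ones block appears), so Σ_i C(r_i, 2) ≤ C(61, 2) = 1830. By convexity Σ_i C(r_i, 2) ≥ 109·C(z/109, 2) = z(z − 109)/(2·109), giving z² − 109z − 109·61·60 ≤ 0 and hence z ≤ (1/2)[109 + √(11881 + 4·398940)] = (1/2)[109 + √1607641] ≈ (1/2)(109 + 1267.9278) = 688.4639.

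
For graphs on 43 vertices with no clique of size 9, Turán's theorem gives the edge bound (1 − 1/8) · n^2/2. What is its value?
Turán density bound = (7/8) · 43^2/2 = 12943/16 ≈ 808.9375

Turán's theorem: ex(n, K_{r+1}) is achieved by the complete r-partite Turán graph T(n, r) with parts as balanced as possible, and is at most (1 − 1/r) · n^2/2. For r = 8, n = 43: the density bound is (7/8) · 1849/2 = 12943/16 ≈ 808.9375. The integer-valued extremum is e(T(43, 8)) = 808, which is strictly less than the density bound 12943/16 since 8 ∤ 43 (the parts of T(43, 8) cannot all be equal).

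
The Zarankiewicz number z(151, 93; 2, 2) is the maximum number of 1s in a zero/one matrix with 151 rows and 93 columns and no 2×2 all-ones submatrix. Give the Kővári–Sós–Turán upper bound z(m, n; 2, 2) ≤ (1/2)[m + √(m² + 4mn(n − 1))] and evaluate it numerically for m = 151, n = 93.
z(151, 93; 2, 2) ≤ (1/2)[151 + √(151² + 4·151·93·92)] = (1/2)[151 + √5190625] = 1214.6472

Kővári–Sós–Turán: let r_1, ..., r_151 be the row sums and z = Σ r_i the total number of 1s. Each pair of columns can share at most one row with both entries 1 (else a 2×2 all-ones block appears), so Σ_i C(r_i, 2) ≤ C(93, 2) = 4278. By convexity Σ_i C(r_i, 2) ≥ 151·C(z/151, 2) = z(z − 151)/(2·151), giving z² − 151z − 151·93·92 ≤ 0 and hence z ≤ (1/2)[151 + √(22801 + 4·1291956)] = (1/2)[151 + √5190625] ≈ (1/2)(151 + 2278.2943) = 1214.6472.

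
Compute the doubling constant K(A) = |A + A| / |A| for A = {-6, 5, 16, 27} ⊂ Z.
K = |A + A| / |A| = 7/4

Enumerate A + A = {a + b : a, b ∈ A}. With |A| = 4, there are |A|^2 = 16 ordered sum pairs; collecting distinct values, A + A = {-12, -1, 10, 21, 32, 43, 54}, so |A + A| = 7. Thus K = 7/4. Here |A + A| = 2|A| − 1 = 7, the minimum possible — so K = 7/4 is minimal, which holds iff A is an arithmetic progression.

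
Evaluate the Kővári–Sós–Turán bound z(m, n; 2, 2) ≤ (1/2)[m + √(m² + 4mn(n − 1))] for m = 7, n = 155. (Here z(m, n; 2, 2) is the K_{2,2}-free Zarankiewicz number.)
z(7, 155; 2, 2) ≤ (1/2)[7 + √(7² + 4·7·155·154)] = (1/2)[7 + √668409] = 412.2814

Kővári–Sós–Turán: let r_1, ..., r_7 be the row sums and z = Σ r_i the total number of 1s. Each pair of columns can share at most one row with both entries 1 (else a 2×2 all-ones block appears), so Σ_i C(r_i, 2) ≤ C(155, 2) = 11935. By convexity Σ_i C(r_i, 2) ≥ 7·C(z/7, 2) = z(z − 7)/(2·7), giving z² − 7z − 7·155·154 ≤ 0 and hence z ≤ (1/2)[7 + √(49 + 4·167090)] = (1/2)[7 + √668409] ≈ (1/2)(7 + 817.5628) = 412.2814.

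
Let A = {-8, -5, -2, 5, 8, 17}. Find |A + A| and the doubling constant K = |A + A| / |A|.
K = |A + A| / |A| = 18/6 = 3

Enumerate A + A = {a + b : a, b ∈ A}. With |A| = 6, there are |A|^2 = 36 ordered sum pairs; collecting distinct values, A + A = {-16, -13, -10, -7, -4, -3, 0, 3, 6, 9, 10, 12, 13, 15, 16, 22, 25, 34}, so |A + A| = 18. Thus K = 18/6 = 3. For comparison, the minimum possible |A + A| over all 6-element sets is 2·6 − 1 = 11 (so min K = 11/6), attained only by arithmetic progressions.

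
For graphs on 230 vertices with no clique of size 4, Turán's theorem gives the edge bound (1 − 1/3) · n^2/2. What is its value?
Turán density bound = (2/3) · 230^2/2 = 52900/3 ≈ 17633.3333

Turán's theorem: ex(n, K_{r+1}) is achieved by the complete r-partite Turán graph T(n, r) with parts as balanced as possible, and is at most (1 − 1/r) · n^2/2. For r = 3, n = 230: the density bound is (2/3) · 52900/2 = 52900/3 ≈ 17633.3333. The integer-valued extremum is e(T(230, 3)) = 17633, which is strictly less than the density bound 52900/3 since 3 ∤ 230 (the parts of T(230, 3) cannot all be equal).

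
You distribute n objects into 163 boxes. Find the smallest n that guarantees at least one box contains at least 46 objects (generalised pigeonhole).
n = (46 − 1)·163 + 1 = 7336

By the generalised pigeonhole principle, to guarantee some box contains ≥ r objects we need more than (r − 1) · k objects total. Threshold: n = (r − 1) · k + 1. With r = 46 and k = 163: n = 45 · 163 + 1 = 7335 + 1 = 7336. For n = 7335 = 45 · 163, we can put exactly 45 objects in every box, avoiding 46 in any single one — so 7336 is tight.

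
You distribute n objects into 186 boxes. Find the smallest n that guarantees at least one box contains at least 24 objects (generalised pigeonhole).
n = (24 − 1)·186 + 1 = 4279

By the generalised pigeonhole principle, to guarantee some box contains ≥ r objects we need more than (r − 1) · k objects total. Threshold: n = (r − 1) · k + 1. With r = 24 and k = 186: n = 23 · 186 + 1 = 4278 + 1 = 4279. For n = 4278 = 23 · 186, we can put exactly 23 objects in every box, avoiding 24 in any single one — so 4279 is tight.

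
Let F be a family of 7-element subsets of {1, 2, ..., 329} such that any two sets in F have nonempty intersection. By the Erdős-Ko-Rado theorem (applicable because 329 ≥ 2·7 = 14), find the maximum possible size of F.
max |F| = C(328, 6) = 1651724434620

Erdős-Ko-Rado (1961): when n ≥ 2k, max |F| = C(n−1, k−1). The bound is attained by the star {A : i ∈ A} for any fixed i ∈ [n]. Here C(329−1, 7−1) = C(328, 6) = 1651724434620.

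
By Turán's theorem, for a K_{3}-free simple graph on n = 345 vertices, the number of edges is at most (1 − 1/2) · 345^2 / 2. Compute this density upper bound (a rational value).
Turán density bound = (1/2) · 345^2/2 = 119025/4 ≈ 29756.25

Turán's theorem: ex(n, K_{r+1}) is achieved by the complete r-partite Turán graph T(n, r) with parts as balanced as possible, and is at most (1 − 1/r) · n^2/2. For r = 2, n = 345: the density bound is (1/2) · 119025/2 = 119025/4 ≈ 29756.25. The integer-valued extremum is e(T(345, 2)) = 29756, which is strictly less than the density bound 119025/4 since 2 ∤ 345 (the parts of T(345, 2) cannot all be equal).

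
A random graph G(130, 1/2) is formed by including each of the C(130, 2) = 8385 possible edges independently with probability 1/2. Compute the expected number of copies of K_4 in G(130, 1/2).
E[# K_4] = C(130, 4) · (1/2)^C(4, 2) = 11358880 / 2^6 = 354965/2 = 177482.5

For each 4-subset S of vertices (there are C(130, 4) = 11358880 such S), let X_S = 1 if S induces a K_4 (all C(4, 2) = 6 edges present). Then P(X_S = 1) = (1/2)^6 = 1/64. By linearity of expectation, E[# K_4] = C(130, 4) · (1/2)^6 = 11358880 / 64 = 354965/2 = 177482.5.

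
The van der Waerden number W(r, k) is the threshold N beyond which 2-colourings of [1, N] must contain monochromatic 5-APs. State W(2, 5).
W(2, 5) = 178

W(2, 5) = 178. The lower bound W(2, 5) > 177 comes from an explicit good 2-colouring of [1, 177]; the upper bound W(2, 5) ≤ 178 was verified by exhaustive search over 2-colourings of [1, 178].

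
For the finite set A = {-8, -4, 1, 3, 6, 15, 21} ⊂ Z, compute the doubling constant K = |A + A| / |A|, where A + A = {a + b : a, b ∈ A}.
K = |A + A| / |A| = 26/7

Enumerate A + A = {a + b : a, b ∈ A}. With |A| = 7, there are |A|^2 = 49 ordered sum pairs; collecting distinct values, A + A = {-16, -12, -8, -7, -5, -3, -2, -1, 2, 4, 6, 7, 9, 11, 12, 13, 16, 17, 18, 21, 22, 24, 27, 30, 36, 42}, so |A + A| = 26. Thus K = 26/7. For comparison, the minimum possible |A + A| over all 7-element sets is 2·7 − 1 = 13 (so min K = 13/7), attained only by arithmetic progressions.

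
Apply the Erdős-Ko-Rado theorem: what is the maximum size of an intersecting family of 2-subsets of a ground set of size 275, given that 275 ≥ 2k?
max |F| = C(274, 1) = 274

Erdős-Ko-Rado (1961): when n ≥ 2k, max |F| = C(n−1, k−1). The bound is attained by the star {A : i ∈ A} for any fixed i ∈ [n]. Here C(275−1, 2−1) = C(274, 1) = 274.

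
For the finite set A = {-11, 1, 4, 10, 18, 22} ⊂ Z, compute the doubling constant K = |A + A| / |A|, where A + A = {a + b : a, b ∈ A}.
K = |A + A| / |A| = 20/6 = 10/3

Enumerate A + A = {a + b : a, b ∈ A}. With |A| = 6, there are |A|^2 = 36 ordered sum pairs; collecting distinct values, A + A = {-22, -10, -7, -1, 2, 5, 7, 8, 11, 14, 19, 20, 22, 23, 26, 28, 32, 36, 40, 44}, so |A + A| = 20. Thus K = 20/6 = 10/3. For comparison, the minimum possible |A + A| over all 6-element sets is 2·6 − 1 = 11 (so min K = 11/6), attained only by arithmetic progressions.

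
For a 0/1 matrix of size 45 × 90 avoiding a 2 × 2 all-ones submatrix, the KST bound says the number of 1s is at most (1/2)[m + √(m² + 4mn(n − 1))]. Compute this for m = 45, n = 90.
z(45, 90; 2, 2) ≤ (1/2)[45 + √(45² + 4·45·90·89)] = (1/2)[45 + √1443825] = 623.2963

Kővári–Sós–Turán: let r_1, ..., r_45 be the row sums and z = Σ r_i the total number of 1s. Each pair of columns can share at most one row with both entries 1 (else a 2×2 all-ones block appears), so Σ_i C(r_i, 2) ≤ C(90, 2) = 4005. By convexity Σ_i C(r_i, 2) ≥ 45·C(z/45, 2) = z(z − 45)/(2·45), giving z² − 45z − 45·90·89 ≤ 0 and hence z ≤ (1/2)[45 + √(2025 + 4·360450)] = (1/2)[45 + √1443825] ≈ (1/2)(45 + 1201.5927) = 623.2963.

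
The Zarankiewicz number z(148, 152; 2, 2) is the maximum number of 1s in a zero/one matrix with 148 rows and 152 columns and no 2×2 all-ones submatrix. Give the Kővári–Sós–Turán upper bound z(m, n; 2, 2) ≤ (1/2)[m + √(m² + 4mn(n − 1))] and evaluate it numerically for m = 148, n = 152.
z(148, 152; 2, 2) ≤ (1/2)[148 + √(148² + 4·148·152·151)] = (1/2)[148 + √13609488] = 1918.552

Kővári–Sós–Turán: let r_1, ..., r_148 be the row sums and z = Σ r_i the total number of 1s. Each pair of columns can share at most one row with both entries 1 (else a 2×2 all-ones block appears), so Σ_i C(r_i, 2) ≤ C(152, 2) = 11476. By convexity Σ_i C(r_i, 2) ≥ 148·C(z/148, 2) = z(z − 148)/(2·148), giving z² − 148z − 148·152·151 ≤ 0 and hence z ≤ (1/2)[148 + √(21904 + 4·3396896)] = (1/2)[148 + √13609488] ≈ (1/2)(148 + 3689.104) = 1918.552.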